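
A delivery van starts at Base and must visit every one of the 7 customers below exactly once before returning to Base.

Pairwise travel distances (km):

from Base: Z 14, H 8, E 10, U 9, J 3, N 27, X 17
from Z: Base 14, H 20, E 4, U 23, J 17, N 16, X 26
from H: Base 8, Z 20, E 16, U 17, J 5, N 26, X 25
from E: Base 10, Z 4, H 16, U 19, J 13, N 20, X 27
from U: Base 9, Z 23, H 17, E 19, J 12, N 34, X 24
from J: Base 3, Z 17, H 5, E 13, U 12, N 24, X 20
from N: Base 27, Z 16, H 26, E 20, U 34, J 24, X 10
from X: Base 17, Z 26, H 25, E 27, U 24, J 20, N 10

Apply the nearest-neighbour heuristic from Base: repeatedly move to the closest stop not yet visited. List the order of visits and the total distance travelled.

Nearest-neighbour total = 87 km; route Base → J → H → E → Z → N → X → U → Base.

Base → [J:3 / H:8 / U:9 / E:10 / Z:14 / X:17 / N:27] → J (3)
J → [H:5 / U:12 / E:13 / Z:17 / X:20 / N:24] → H (5)
H → [E:16 / U:17 / Z:20 / X:25 / N:26] → E (16)
E → [Z:4 / U:19 / N:20 / X:27] → Z (4)
Z → [N:16 / U:23 / X:26] → N (16)
N → [X:10 / U:34] → X (10)
X → [U:24] → U (24)
Return U→Base: 9.
Total = 3 + 5 + 16 + 4 + 16 + 10 + 24 + 9 = 87.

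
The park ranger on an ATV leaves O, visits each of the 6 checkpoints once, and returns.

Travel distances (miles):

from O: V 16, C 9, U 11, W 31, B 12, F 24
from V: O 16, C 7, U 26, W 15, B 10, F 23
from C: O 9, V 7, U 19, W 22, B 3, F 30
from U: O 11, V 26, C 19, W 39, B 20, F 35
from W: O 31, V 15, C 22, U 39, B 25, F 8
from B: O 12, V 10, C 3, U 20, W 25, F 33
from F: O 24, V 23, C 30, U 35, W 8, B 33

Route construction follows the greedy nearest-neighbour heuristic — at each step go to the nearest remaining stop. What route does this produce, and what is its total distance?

At O the remaining stops are C 9, U 11, B 12, V 16, F 24, W 31; go to C.
At C the remaining stops are B 3, V 7, U 19, W 22, F 30; go to B.
At B the remaining stops are V 10, U 20, W 25, F 33; go to V.
At V the remaining stops are W 15, F 23, U 26; go to W.
At W the remaining stops are F 8, U 39; go to F.
At F the remaining stops are U 35; go to U.
Return U→O: 11.
Total = 9 + 3 + 10 + 15 + 8 + 35 + 11 = 91.

Nearest-neighbour total = 91 miles; route O → C → B → V → W → F → U → O.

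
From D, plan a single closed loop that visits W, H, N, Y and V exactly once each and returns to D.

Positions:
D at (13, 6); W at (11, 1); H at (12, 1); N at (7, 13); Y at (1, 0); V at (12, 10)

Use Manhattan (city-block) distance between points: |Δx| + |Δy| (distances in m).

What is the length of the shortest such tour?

Shortest round trip = 50 m.

With 5 stops there are 5!/2 = 60 distinct round trips (a route and its reverse cost the same).
D-W-H-N-Y-V-D: 7+1+17+19+21+5 = 70
D-W-H-N-V-Y-D: 7+1+17+8+21+18 = 72
D-W-H-Y-N-V-D: 7+1+12+19+8+5 = 52
D-W-H-Y-V-N-D: 7+1+12+21+8+13 = 62
D-W-H-V-N-Y-D: 7+1+9+8+19+18 = 62
D-W-H-V-Y-N-D: 7+1+9+21+19+13 = 70
D-W-N-H-Y-V-D: 7+16+17+12+21+5 = 78
D-W-N-H-V-Y-D: 7+16+17+9+21+18 = 88
D-W-N-Y-H-V-D: 7+16+19+12+9+5 = 68
D-W-N-Y-V-H-D: 7+16+19+21+9+6 = 78
D-W-N-V-H-Y-D: 7+16+8+9+12+18 = 70
D-W-N-V-Y-H-D: 7+16+8+21+12+6 = 70
D-W-Y-H-N-V-D: 7+11+12+17+8+5 = 60
D-W-Y-H-V-N-D: 7+11+12+9+8+13 = 60
… (46 more)
D-H-W-Y-N-V-D: 6+1+11+19+8+5 = 50  ← best
The minimum is 50.
One optimal route: D → H → W → Y → N → V → D (or its reverse).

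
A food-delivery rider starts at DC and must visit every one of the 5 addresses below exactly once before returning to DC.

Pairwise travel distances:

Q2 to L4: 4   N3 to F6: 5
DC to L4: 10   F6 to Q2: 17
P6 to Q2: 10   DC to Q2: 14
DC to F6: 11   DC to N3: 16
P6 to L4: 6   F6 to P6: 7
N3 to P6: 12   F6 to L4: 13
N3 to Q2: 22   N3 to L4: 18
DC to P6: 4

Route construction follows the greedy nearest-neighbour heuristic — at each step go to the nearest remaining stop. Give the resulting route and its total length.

DC → [P6:4 / L4:10 / F6:11 / Q2:14 / N3:16] → P6 (4)
P6 → [L4:6 / F6:7 / Q2:10 / N3:12] → L4 (6)
L4 → [Q2:4 / F6:13 / N3:18] → Q2 (4)
Q2 → [F6:17 / N3:22] → F6 (17)
F6 → [N3:5] → N3 (5)
Return N3→DC: 16.
Total = 4 + 6 + 4 + 17 + 5 + 16 = 52.

Total distance 52 via the nearest-neighbour route DC → P6 → L4 → Q2 → F6 → N3 → DC.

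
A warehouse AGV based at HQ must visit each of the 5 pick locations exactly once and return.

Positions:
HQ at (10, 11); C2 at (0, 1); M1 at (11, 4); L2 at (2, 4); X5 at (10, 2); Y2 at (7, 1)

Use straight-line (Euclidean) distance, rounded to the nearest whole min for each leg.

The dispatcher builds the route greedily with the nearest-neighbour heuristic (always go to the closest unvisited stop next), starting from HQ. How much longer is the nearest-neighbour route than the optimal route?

Excess over optimum: 2 min.

HQ: M1=7, X5=9, Y2=10, L2=11, C2=14 ⇒ M1
M1: X5=2, Y2=5, L2=9, C2=11 ⇒ X5
X5: Y2=3, L2=8, C2=10 ⇒ Y2
Y2: L2=6, C2=7 ⇒ L2
L2: C2=4 ⇒ C2
NN route HQ → M1 → X5 → Y2 → L2 → C2 → HQ costs 36.
Optimal: HQ → M1 → X5 → Y2 → C2 → L2 → HQ costs 34 (by enumerating all 60 distinct tours).
Excess = 36 − 34 = 2.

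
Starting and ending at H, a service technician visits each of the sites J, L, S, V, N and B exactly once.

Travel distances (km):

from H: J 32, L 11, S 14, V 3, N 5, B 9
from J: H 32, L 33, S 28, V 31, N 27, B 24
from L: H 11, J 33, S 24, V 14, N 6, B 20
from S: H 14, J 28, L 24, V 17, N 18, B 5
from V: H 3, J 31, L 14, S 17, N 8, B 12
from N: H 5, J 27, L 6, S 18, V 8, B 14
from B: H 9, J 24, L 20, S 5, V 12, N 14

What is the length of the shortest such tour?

Shortest round trip = 92 km.

With 6 stops there are 6!/2 = 360 distinct round trips (a route and its reverse cost the same).
H→J→L→S→V→N→B→H: 32+33+24+17+8+14+9 = 137
H→J→L→S→V→B→N→H: 32+33+24+17+12+14+5 = 137
H→J→L→S→N→V→B→H: 32+33+24+18+8+12+9 = 136
H→J→L→S→N→B→V→H: 32+33+24+18+14+12+3 = 136
H→J→L→S→B→V→N→H: 32+33+24+5+12+8+5 = 119
H→J→L→S→B→N→V→H: 32+33+24+5+14+8+3 = 119
H→J→L→V→S→N→B→H: 32+33+14+17+18+14+9 = 137
H→J→L→V→S→B→N→H: 32+33+14+17+5+14+5 = 120
… (352 more)
H→L→N→J→S→B→V→H: 11+6+27+28+5+12+3 = 92  ← best
The minimum is 92.
One optimal route: H → L → N → J → S → B → V → H (or its reverse).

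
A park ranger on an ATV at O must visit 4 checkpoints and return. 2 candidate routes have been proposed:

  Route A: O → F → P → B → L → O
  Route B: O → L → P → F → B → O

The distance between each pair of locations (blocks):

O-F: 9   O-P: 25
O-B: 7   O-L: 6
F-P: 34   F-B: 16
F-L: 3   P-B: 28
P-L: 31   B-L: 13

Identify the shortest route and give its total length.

Route A: 9 + 34 + 28 + 13 + 6 = 90
Route B: 6 + 31 + 34 + 16 + 7 = 94

90 blocks — Route A is the shortest.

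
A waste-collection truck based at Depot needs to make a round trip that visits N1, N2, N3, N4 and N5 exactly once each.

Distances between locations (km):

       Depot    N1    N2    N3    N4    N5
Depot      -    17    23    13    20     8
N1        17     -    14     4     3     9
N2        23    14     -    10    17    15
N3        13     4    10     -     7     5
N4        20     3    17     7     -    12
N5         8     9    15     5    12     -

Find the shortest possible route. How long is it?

Depot-N1-N2-N3-N4-N5-Depot: 17+14+10+7+12+8 = 68
Depot-N1-N2-N3-N5-N4-Depot: 17+14+10+5+12+20 = 78
Depot-N1-N2-N4-N3-N5-Depot: 17+14+17+7+5+8 = 68
Depot-N1-N2-N4-N5-N3-Depot: 17+14+17+12+5+13 = 78
Depot-N1-N2-N5-N3-N4-Depot: 17+14+15+5+7+20 = 78
Depot-N1-N2-N5-N4-N3-Depot: 17+14+15+12+7+13 = 78
Depot-N1-N3-N2-N4-N5-Depot: 17+4+10+17+12+8 = 68
Depot-N1-N3-N2-N5-N4-Depot: 17+4+10+15+12+20 = 78
Depot-N1-N3-N4-N2-N5-Depot: 17+4+7+17+15+8 = 68
Depot-N1-N3-N4-N5-N2-Depot: 17+4+7+12+15+23 = 78
Depot-N1-N3-N5-N2-N4-Depot: 17+4+5+15+17+20 = 78
Depot-N1-N3-N5-N4-N2-Depot: 17+4+5+12+17+23 = 78
Depot-N1-N4-N2-N3-N5-Depot: 17+3+17+10+5+8 = 60
Depot-N1-N4-N2-N5-N3-Depot: 17+3+17+15+5+13 = 70
… (46 more)
The minimum is 60.
One optimal route: Depot → N1 → N4 → N2 → N3 → N5 → Depot (or its reverse).

Shortest round trip = 60 km.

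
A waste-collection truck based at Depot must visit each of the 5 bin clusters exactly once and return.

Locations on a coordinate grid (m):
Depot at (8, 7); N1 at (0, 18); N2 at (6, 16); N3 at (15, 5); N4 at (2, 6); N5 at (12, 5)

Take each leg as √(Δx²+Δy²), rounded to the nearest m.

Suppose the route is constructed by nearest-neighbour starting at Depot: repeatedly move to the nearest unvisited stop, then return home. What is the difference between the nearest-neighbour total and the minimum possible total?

From Depot: N5=4, N4=6, N3=7, N2=9, N1=14 → choose N5 (4).
From N5: N3=3, N4=10, N2=13, N1=18 → choose N3 (3).
From N3: N4=13, N2=14, N1=20 → choose N4 (13).
From N4: N2=11, N1=12 → choose N2 (11).
From N2: N1=6 → choose N1 (6).
NN route Depot → N5 → N3 → N4 → N2 → N1 → Depot costs 51.
Optimal: Depot → N4 → N1 → N2 → N3 → N5 → Depot costs 45 (by enumerating all 60 distinct tours).
Excess = 51 − 45 = 6.

Excess over optimum: 6 m.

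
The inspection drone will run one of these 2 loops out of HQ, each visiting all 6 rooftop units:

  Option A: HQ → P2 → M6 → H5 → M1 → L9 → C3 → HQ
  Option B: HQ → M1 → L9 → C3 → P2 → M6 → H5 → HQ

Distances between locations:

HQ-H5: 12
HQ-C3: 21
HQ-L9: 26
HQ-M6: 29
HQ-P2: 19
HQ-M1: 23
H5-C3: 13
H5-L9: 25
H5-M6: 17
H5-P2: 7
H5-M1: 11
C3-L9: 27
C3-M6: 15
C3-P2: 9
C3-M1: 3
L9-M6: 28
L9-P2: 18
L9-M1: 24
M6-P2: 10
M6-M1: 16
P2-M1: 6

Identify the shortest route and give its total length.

Shortest is Option B, total 122.

Option A: 19 + 10 + 17 + 11 + 24 + 27 + 21 = 129
Option B: 23 + 24 + 27 + 9 + 10 + 17 + 12 = 122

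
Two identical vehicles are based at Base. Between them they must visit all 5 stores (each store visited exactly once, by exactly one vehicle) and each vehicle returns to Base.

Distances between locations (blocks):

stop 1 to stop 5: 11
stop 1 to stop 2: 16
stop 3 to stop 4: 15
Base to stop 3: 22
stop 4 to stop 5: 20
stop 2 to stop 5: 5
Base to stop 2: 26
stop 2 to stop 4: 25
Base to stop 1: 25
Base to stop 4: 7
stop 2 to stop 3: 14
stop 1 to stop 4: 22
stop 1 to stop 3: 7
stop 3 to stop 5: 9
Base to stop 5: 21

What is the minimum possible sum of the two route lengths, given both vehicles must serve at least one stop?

Check every non-empty split of the stops between the two vehicles; for each half take its own optimal tour:
  {stop 1} + {stop 2, stop 3, stop 4, stop 5}: 50 + 62 = 112
  {stop 2} + {stop 1, stop 3, stop 4, stop 5}: 52 + 61 = 113
  {stop 1, stop 2} + {stop 3, stop 4, stop 5}: 67 + 52 = 119
  {stop 3} + {stop 1, stop 2, stop 4, stop 5}: 44 + 71 = 115
  {stop 1, stop 3} + {stop 2, stop 4, stop 5}: 54 + 58 = 112
  {stop 2, stop 3} + {stop 1, stop 4, stop 5}: 62 + 61 = 123
  … (15 splits in total)
  {stop 4} + {stop 1, stop 2, stop 3, stop 5}: 14 + 71 = 85  ← best
Best: vehicle 1 Base → stop 4 → Base = 14; vehicle 2 Base → stop 2 → stop 5 → stop 1 → stop 3 → Base = 71; combined 85.

Minimum combined distance: 85 blocks.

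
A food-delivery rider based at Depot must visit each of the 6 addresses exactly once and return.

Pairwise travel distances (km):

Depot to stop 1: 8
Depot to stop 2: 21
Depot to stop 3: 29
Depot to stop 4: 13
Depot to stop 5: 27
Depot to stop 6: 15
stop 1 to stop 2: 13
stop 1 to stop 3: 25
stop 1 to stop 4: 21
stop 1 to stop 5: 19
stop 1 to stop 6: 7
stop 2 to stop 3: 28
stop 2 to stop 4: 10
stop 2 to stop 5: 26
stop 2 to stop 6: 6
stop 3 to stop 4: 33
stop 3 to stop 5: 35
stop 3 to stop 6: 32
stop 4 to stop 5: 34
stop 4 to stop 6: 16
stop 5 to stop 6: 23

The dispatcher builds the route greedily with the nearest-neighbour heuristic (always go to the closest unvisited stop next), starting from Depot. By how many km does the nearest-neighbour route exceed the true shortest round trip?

The nearest-neighbour route is 7 km longer than optimal.

Depot: stop 1=8, stop 4=13, stop 6=15, stop 2=21, stop 5=27, stop 3=29 ⇒ stop 1
stop 1: stop 6=7, stop 2=13, stop 5=19, stop 4=21, stop 3=25 ⇒ stop 6
stop 6: stop 2=6, stop 4=16, stop 5=23, stop 3=32 ⇒ stop 2
stop 2: stop 4=10, stop 5=26, stop 3=28 ⇒ stop 4
stop 4: stop 3=33, stop 5=34 ⇒ stop 3
stop 3: stop 5=35 ⇒ stop 5
NN route Depot → stop 1 → stop 6 → stop 2 → stop 4 → stop 3 → stop 5 → Depot costs 126.
Optimal: Depot → stop 3 → stop 5 → stop 1 → stop 6 → stop 2 → stop 4 → Depot costs 119 (by enumerating all 360 distinct tours).
Excess = 126 − 119 = 7.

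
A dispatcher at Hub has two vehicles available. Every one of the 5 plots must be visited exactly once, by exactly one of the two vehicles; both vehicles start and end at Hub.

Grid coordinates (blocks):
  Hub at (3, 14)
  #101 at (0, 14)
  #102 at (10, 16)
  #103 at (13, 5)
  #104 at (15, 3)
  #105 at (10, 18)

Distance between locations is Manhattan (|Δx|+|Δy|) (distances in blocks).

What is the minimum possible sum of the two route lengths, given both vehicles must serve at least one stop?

Try each way of splitting the stops between the two vehicles (each non-empty) and, for each split, find the best tour for each vehicle:
  {#101} + {#102, #103, #104, #105}: 6 + 54 = 60
  {#102} + {#101, #103, #104, #105}: 18 + 60 = 78
  {#101, #102} + {#103, #104, #105}: 24 + 54 = 78
  {#103} + {#101, #102, #104, #105}: 38 + 60 = 98
  {#101, #103} + {#102, #104, #105}: 44 + 54 = 98
  {#102, #103} + {#101, #104, #105}: 42 + 60 = 102
  … (15 splits in total)
Best: vehicle 1 Hub → #101 → Hub = 6; vehicle 2 Hub → #102 → #105 → #103 → #104 → Hub = 54; combined 60.

Minimum combined distance: 60 blocks.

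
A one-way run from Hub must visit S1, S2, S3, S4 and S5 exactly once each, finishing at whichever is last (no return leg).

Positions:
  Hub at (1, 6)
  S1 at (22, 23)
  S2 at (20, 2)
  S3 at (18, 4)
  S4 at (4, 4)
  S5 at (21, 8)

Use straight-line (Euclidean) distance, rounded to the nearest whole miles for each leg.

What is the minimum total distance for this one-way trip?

There are 5! = 120 possible orderings.
Hub - S1 - S2 - S3 - S4 - S5: 27+21+3+14+17 = 82
Hub - S1 - S2 - S3 - S5 - S4: 27+21+3+5+17 = 73
Hub - S1 - S2 - S4 - S3 - S5: 27+21+16+14+5 = 83
Hub - S1 - S2 - S4 - S5 - S3: 27+21+16+17+5 = 86
Hub - S1 - S2 - S5 - S3 - S4: 27+21+6+5+14 = 73
Hub - S1 - S2 - S5 - S4 - S3: 27+21+6+17+14 = 85
Hub - S1 - S3 - S2 - S4 - S5: 27+19+3+16+17 = 82
Hub - S1 - S3 - S2 - S5 - S4: 27+19+3+6+17 = 72
Hub - S1 - S3 - S4 - S2 - S5: 27+19+14+16+6 = 82
Hub - S1 - S3 - S4 - S5 - S2: 27+19+14+17+6 = 83
Hub - S1 - S3 - S5 - S2 - S4: 27+19+5+6+16 = 73
Hub - S1 - S3 - S5 - S4 - S2: 27+19+5+17+16 = 84
Hub - S1 - S4 - S2 - S3 - S5: 27+26+16+3+5 = 77
Hub - S1 - S4 - S2 - S5 - S3: 27+26+16+6+5 = 80
… (106 more)
Hub - S4 - S3 - S2 - S5 - S1: 4+14+3+6+15 = 42  ← best
The minimum is 42.
One shortest path: Hub → S4 → S3 → S2 → S5 → S1.

Shortest open route: 42 miles.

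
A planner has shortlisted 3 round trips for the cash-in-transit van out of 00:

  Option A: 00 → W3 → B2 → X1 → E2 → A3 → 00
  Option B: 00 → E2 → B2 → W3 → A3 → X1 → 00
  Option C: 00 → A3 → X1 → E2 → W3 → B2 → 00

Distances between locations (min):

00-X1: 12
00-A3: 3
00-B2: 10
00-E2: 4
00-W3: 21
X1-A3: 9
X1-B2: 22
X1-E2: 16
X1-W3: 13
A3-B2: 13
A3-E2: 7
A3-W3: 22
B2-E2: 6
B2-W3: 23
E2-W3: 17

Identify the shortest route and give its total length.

Option A: 21 + 23 + 22 + 16 + 7 + 3 = 92
Option B: 4 + 6 + 23 + 22 + 9 + 12 = 76
Option C: 3 + 9 + 16 + 17 + 23 + 10 = 78

Shortest is Option B, total 76 min.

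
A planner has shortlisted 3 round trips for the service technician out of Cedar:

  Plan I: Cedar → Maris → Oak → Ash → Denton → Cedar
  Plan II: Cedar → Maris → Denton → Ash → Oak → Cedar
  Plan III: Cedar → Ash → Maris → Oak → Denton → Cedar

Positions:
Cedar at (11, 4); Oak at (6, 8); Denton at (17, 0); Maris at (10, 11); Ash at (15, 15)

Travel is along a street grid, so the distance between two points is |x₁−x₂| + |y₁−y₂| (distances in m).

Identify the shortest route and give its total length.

Plan I: 8 + 7 + 16 + 17 + 10 = 58
Plan II: 8 + 18 + 17 + 16 + 9 = 68
Plan III: 15 + 9 + 7 + 19 + 10 = 60

Shortest is Plan I, total 58 m.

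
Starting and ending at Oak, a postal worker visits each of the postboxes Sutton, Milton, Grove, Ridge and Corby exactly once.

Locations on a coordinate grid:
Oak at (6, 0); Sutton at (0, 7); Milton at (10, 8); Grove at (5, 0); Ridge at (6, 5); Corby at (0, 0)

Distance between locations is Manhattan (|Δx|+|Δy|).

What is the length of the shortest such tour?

36 — the shortest possible round trip.

There are 60 distinct closed tours to check (reversals are equivalent).
Oak → Sutton → Milton → Grove → Ridge → Corby → Oak: 13+11+13+6+11+6 = 60
Oak → Sutton → Milton → Grove → Corby → Ridge → Oak: 13+11+13+5+11+5 = 58
Oak → Sutton → Milton → Ridge → Grove → Corby → Oak: 13+11+7+6+5+6 = 48
Oak → Sutton → Milton → Ridge → Corby → Grove → Oak: 13+11+7+11+5+1 = 48
Oak → Sutton → Milton → Corby → Grove → Ridge → Oak: 13+11+18+5+6+5 = 58
Oak → Sutton → Milton → Corby → Ridge → Grove → Oak: 13+11+18+11+6+1 = 60
Oak → Sutton → Grove → Milton → Ridge → Corby → Oak: 13+12+13+7+11+6 = 62
Oak → Sutton → Grove → Milton → Corby → Ridge → Oak: 13+12+13+18+11+5 = 72
Oak → Sutton → Grove → Ridge → Milton → Corby → Oak: 13+12+6+7+18+6 = 62
Oak → Sutton → Grove → Ridge → Corby → Milton → Oak: 13+12+6+11+18+12 = 72
Oak → Sutton → Grove → Corby → Milton → Ridge → Oak: 13+12+5+18+7+5 = 60
Oak → Sutton → Grove → Corby → Ridge → Milton → Oak: 13+12+5+11+7+12 = 60
Oak → Sutton → Ridge → Milton → Grove → Corby → Oak: 13+8+7+13+5+6 = 52
Oak → Sutton → Ridge → Milton → Corby → Grove → Oak: 13+8+7+18+5+1 = 52
… (46 more)
Oak → Grove → Corby → Sutton → Milton → Ridge → Oak: 1+5+7+11+7+5 = 36  ← best
The minimum is 36.
One optimal route: Oak → Grove → Corby → Sutton → Milton → Ridge → Oak (or its reverse).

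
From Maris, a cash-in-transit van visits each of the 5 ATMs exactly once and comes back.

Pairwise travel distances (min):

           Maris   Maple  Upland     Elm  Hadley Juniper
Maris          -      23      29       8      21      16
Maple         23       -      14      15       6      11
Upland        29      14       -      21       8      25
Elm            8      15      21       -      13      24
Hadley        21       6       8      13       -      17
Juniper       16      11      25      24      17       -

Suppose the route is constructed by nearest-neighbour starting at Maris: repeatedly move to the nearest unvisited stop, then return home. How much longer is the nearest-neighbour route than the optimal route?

From Maris: Elm=8, Juniper=16, Hadley=21, Maple=23, Upland=29 → choose Elm (8).
From Elm: Hadley=13, Maple=15, Upland=21, Juniper=24 → choose Hadley (13).
From Hadley: Maple=6, Upland=8, Juniper=17 → choose Maple (6).
From Maple: Juniper=11, Upland=14 → choose Juniper (11).
From Juniper: Upland=25 → choose Upland (25).
NN route Maris → Elm → Hadley → Maple → Juniper → Upland → Maris costs 92.
Optimal: Maris → Elm → Upland → Hadley → Maple → Juniper → Maris costs 70 (by enumerating all 60 distinct tours).
Excess = 92 − 70 = 22.

22 min longer than the optimal tour.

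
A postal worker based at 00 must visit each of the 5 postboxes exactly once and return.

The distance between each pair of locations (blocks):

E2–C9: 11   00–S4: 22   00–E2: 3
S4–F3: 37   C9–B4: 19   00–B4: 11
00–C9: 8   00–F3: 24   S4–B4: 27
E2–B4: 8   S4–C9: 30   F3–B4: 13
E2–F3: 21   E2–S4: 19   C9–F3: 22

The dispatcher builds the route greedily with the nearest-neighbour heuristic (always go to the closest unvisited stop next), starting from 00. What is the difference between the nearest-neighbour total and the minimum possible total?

The nearest-neighbour route is 6 blocks longer than optimal.

00: E2=3, C9=8, B4=11, S4=22, F3=24 ⇒ E2
E2: B4=8, C9=11, S4=19, F3=21 ⇒ B4
B4: F3=13, C9=19, S4=27 ⇒ F3
F3: C9=22, S4=37 ⇒ C9
C9: S4=30 ⇒ S4
NN route 00 → E2 → B4 → F3 → C9 → S4 → 00 costs 98.
Optimal: 00 → E2 → S4 → B4 → F3 → C9 → 00 costs 92 (by enumerating all 60 distinct tours).
Excess = 98 − 92 = 6.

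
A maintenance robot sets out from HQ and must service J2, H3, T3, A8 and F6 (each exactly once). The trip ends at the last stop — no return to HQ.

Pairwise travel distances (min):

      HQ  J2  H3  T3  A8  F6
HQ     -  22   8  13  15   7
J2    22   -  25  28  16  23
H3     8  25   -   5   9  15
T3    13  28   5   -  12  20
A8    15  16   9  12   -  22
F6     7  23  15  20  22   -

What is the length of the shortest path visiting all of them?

There are 5! = 120 possible orderings.
HQ→J2→H3→T3→A8→F6: 22+25+5+12+22 = 86
HQ→J2→H3→T3→F6→A8: 22+25+5+20+22 = 94
HQ→J2→H3→A8→T3→F6: 22+25+9+12+20 = 88
HQ→J2→H3→A8→F6→T3: 22+25+9+22+20 = 98
HQ→J2→H3→F6→T3→A8: 22+25+15+20+12 = 94
HQ→J2→H3→F6→A8→T3: 22+25+15+22+12 = 96
HQ→J2→T3→H3→A8→F6: 22+28+5+9+22 = 86
HQ→J2→T3→H3→F6→A8: 22+28+5+15+22 = 92
HQ→J2→T3→A8→H3→F6: 22+28+12+9+15 = 86
HQ→J2→T3→A8→F6→H3: 22+28+12+22+15 = 99
HQ→J2→T3→F6→H3→A8: 22+28+20+15+9 = 94
HQ→J2→T3→F6→A8→H3: 22+28+20+22+9 = 101
HQ→J2→A8→H3→T3→F6: 22+16+9+5+20 = 72
HQ→J2→A8→H3→F6→T3: 22+16+9+15+20 = 82
… (106 more)
HQ→F6→H3→T3→A8→J2: 7+15+5+12+16 = 55  ← best
The minimum is 55.
One shortest path: HQ → F6 → H3 → T3 → A8 → J2.

Shortest open route: 55 min.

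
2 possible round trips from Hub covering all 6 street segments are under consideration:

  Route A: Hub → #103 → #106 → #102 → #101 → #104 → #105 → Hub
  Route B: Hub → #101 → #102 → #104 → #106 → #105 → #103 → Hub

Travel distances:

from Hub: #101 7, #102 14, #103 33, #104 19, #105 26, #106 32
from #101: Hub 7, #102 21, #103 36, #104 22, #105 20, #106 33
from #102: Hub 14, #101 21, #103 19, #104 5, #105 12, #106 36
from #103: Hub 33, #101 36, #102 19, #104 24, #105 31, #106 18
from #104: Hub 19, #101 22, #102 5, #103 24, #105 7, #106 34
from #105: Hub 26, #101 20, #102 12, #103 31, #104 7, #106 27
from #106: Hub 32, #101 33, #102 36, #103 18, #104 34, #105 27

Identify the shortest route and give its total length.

Shortest is Route B, total 158.

Route A: 33 + 18 + 36 + 21 + 22 + 7 + 26 = 163
Route B: 7 + 21 + 5 + 34 + 27 + 31 + 33 = 158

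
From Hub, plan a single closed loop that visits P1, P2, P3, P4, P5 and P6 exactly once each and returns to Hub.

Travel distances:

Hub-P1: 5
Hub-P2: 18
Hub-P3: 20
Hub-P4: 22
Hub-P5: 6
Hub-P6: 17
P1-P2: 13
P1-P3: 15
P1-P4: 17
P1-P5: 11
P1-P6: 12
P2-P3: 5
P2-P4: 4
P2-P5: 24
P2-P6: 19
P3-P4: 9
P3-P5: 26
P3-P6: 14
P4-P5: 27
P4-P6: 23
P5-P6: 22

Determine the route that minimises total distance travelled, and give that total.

73 — the shortest possible round trip.

With 6 stops there are 6!/2 = 360 distinct round trips (a route and its reverse cost the same).
Hub - P1 - P2 - P3 - P4 - P5 - P6 - Hub: 5+13+5+9+27+22+17 = 98
Hub - P1 - P2 - P3 - P4 - P6 - P5 - Hub: 5+13+5+9+23+22+6 = 83
Hub - P1 - P2 - P3 - P5 - P4 - P6 - Hub: 5+13+5+26+27+23+17 = 116
Hub - P1 - P2 - P3 - P5 - P6 - P4 - Hub: 5+13+5+26+22+23+22 = 116
Hub - P1 - P2 - P3 - P6 - P4 - P5 - Hub: 5+13+5+14+23+27+6 = 93
Hub - P1 - P2 - P3 - P6 - P5 - P4 - Hub: 5+13+5+14+22+27+22 = 108
Hub - P1 - P2 - P4 - P3 - P5 - P6 - Hub: 5+13+4+9+26+22+17 = 96
Hub - P1 - P2 - P4 - P3 - P6 - P5 - Hub: 5+13+4+9+14+22+6 = 73
… (352 more)
The minimum is 73.
One optimal route: Hub → P1 → P2 → P4 → P3 → P6 → P5 → Hub (or its reverse).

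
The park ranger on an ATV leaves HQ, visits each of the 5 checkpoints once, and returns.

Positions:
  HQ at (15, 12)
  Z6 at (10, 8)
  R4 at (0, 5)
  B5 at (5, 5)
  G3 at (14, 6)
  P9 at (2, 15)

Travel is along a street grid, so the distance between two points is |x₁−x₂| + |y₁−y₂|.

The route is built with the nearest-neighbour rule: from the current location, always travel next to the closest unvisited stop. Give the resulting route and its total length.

Total distance 54 via the nearest-neighbour route HQ → G3 → Z6 → B5 → R4 → P9 → HQ.

At HQ the remaining stops are G3 7, Z6 9, P9 16, B5 17, R4 22; go to G3.
At G3 the remaining stops are Z6 6, B5 10, R4 15, P9 21; go to Z6.
At Z6 the remaining stops are B5 8, R4 13, P9 15; go to B5.
At B5 the remaining stops are R4 5, P9 13; go to R4.
At R4 the remaining stops are P9 12; go to P9.
Return P9→HQ: 16.
Total = 7 + 6 + 8 + 5 + 12 + 16 = 54.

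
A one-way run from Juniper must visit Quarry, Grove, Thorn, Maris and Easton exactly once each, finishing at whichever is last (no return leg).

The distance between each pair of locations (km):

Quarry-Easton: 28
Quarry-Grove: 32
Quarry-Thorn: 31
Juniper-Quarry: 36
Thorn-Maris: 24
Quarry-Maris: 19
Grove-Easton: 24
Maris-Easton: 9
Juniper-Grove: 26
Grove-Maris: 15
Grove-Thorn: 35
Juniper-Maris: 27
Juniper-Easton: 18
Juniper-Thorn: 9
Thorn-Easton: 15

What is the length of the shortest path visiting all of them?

There are 5! = 120 possible orderings.
Juniper → Quarry → Grove → Thorn → Maris → Easton: 36+32+35+24+9 = 136
Juniper → Quarry → Grove → Thorn → Easton → Maris: 36+32+35+15+9 = 127
Juniper → Quarry → Grove → Maris → Thorn → Easton: 36+32+15+24+15 = 122
Juniper → Quarry → Grove → Maris → Easton → Thorn: 36+32+15+9+15 = 107
Juniper → Quarry → Grove → Easton → Thorn → Maris: 36+32+24+15+24 = 131
Juniper → Quarry → Grove → Easton → Maris → Thorn: 36+32+24+9+24 = 125
Juniper → Quarry → Thorn → Grove → Maris → Easton: 36+31+35+15+9 = 126
Juniper → Quarry → Thorn → Grove → Easton → Maris: 36+31+35+24+9 = 135
Juniper → Quarry → Thorn → Maris → Grove → Easton: 36+31+24+15+24 = 130
Juniper → Quarry → Thorn → Maris → Easton → Grove: 36+31+24+9+24 = 124
Juniper → Quarry → Thorn → Easton → Grove → Maris: 36+31+15+24+15 = 121
Juniper → Quarry → Thorn → Easton → Maris → Grove: 36+31+15+9+15 = 106
Juniper → Quarry → Maris → Grove → Thorn → Easton: 36+19+15+35+15 = 120
Juniper → Quarry → Maris → Grove → Easton → Thorn: 36+19+15+24+15 = 109
… (106 more)
Juniper → Thorn → Easton → Maris → Grove → Quarry: 9+15+9+15+32 = 80  ← best
The minimum is 80.
One shortest path: Juniper → Thorn → Easton → Maris → Grove → Quarry.

Minimum one-way distance = 80 km.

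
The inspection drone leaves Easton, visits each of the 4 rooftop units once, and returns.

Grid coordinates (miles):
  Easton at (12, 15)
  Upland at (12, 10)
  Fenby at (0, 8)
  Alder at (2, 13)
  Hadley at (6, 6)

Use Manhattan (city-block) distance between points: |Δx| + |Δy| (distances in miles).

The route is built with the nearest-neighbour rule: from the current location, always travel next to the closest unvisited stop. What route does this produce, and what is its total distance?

Total distance 42 miles via the nearest-neighbour route Easton → Upland → Hadley → Fenby → Alder → Easton.

Easton → [Upland:5 / Alder:12 / Hadley:15 / Fenby:19] → Upland (5)
Upland → [Hadley:10 / Alder:13 / Fenby:14] → Hadley (10)
Hadley → [Fenby:8 / Alder:11] → Fenby (8)
Fenby → [Alder:7] → Alder (7)
Return Alder→Easton: 12.
Total = 5 + 10 + 8 + 7 + 12 = 42.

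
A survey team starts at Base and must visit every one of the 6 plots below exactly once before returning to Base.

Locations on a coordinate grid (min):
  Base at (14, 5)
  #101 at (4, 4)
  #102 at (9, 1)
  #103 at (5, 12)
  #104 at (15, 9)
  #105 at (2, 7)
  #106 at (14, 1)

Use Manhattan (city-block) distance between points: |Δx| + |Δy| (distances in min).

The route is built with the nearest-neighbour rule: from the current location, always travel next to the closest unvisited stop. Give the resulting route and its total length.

Total distance 48 min via the nearest-neighbour route Base → #106 → #102 → #101 → #105 → #103 → #104 → Base.

Base → [#106:4 / #104:5 / #102:9 / #101:11 / #105:14 / #103:16] → #106 (4)
#106 → [#102:5 / #104:9 / #101:13 / #105:18 / #103:20] → #102 (5)
#102 → [#101:8 / #105:13 / #104:14 / #103:15] → #101 (8)
#101 → [#105:5 / #103:9 / #104:16] → #105 (5)
#105 → [#103:8 / #104:15] → #103 (8)
#103 → [#104:13] → #104 (13)
Return #104→Base: 5.
Total = 4 + 5 + 8 + 5 + 8 + 13 + 5 = 48.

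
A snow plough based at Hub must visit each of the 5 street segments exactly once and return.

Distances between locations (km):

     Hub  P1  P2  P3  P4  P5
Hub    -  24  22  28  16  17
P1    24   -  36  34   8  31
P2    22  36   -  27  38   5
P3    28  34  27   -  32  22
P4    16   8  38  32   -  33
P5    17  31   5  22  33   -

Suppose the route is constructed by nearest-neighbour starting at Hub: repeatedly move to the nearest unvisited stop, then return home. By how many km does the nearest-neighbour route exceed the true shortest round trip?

The nearest-neighbour route is 8 km longer than optimal.

From Hub: P4=16, P5=17, P2=22, P1=24, P3=28 → choose P4 (16).
From P4: P1=8, P3=32, P5=33, P2=38 → choose P1 (8).
From P1: P5=31, P3=34, P2=36 → choose P5 (31).
From P5: P2=5, P3=22 → choose P2 (5).
From P2: P3=27 → choose P3 (27).
NN route Hub → P4 → P1 → P5 → P2 → P3 → Hub costs 115.
Optimal: Hub → P2 → P5 → P3 → P1 → P4 → Hub costs 107 (by enumerating all 60 distinct tours).
Excess = 115 − 107 = 8.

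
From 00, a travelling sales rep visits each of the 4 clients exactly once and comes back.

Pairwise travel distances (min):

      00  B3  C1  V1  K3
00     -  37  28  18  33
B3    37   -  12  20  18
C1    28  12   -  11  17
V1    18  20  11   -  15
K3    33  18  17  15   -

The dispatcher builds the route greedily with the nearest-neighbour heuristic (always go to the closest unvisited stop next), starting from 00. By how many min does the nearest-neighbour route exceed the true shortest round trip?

From 00: V1=18, C1=28, K3=33, B3=37 → choose V1 (18).
From V1: C1=11, K3=15, B3=20 → choose C1 (11).
From C1: B3=12, K3=17 → choose B3 (12).
From B3: K3=18 → choose K3 (18).
NN route 00 → V1 → C1 → B3 → K3 → 00 costs 92.
Optimal: 00 → C1 → B3 → K3 → V1 → 00 costs 91 (by enumerating all 12 distinct tours).
Excess = 92 − 91 = 1.

Excess over optimum: 1 min.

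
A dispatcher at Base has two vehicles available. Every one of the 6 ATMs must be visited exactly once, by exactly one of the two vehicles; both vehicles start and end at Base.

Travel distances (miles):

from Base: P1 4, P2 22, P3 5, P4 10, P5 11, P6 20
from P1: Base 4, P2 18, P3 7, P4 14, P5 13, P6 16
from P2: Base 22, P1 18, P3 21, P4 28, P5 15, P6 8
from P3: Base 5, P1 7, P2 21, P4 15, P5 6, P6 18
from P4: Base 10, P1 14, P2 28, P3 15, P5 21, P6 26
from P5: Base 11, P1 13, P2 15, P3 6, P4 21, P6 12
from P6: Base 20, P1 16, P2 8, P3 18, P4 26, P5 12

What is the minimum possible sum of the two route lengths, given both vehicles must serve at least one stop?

Try each way of splitting the stops between the two vehicles (each non-empty) and, for each split, find the best tour for each vehicle:
  {P1} + {P2, P3, P4, P5, P6}: 8 + 69 = 77
  {P2} + {P1, P3, P4, P5, P6}: 44 + 63 = 107
  {P1, P2} + {P3, P4, P5, P6}: 44 + 59 = 103
  {P3} + {P1, P2, P4, P5, P6}: 10 + 73 = 83
  {P1, P3} + {P2, P4, P5, P6}: 16 + 69 = 85
  {P2, P3} + {P1, P4, P5, P6}: 48 + 63 = 111
  … (31 splits in total)
  {P4} + {P1, P2, P3, P5, P6}: 20 + 53 = 73  ← best
Best: vehicle 1 Base → P4 → Base = 20; vehicle 2 Base → P1 → P2 → P6 → P5 → P3 → Base = 53; combined 73.

73 miles — the smallest possible combined total.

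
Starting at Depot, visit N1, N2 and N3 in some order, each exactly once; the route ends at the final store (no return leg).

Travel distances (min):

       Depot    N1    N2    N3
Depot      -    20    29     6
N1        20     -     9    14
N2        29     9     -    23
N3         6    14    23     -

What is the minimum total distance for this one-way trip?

Shortest open route: 29 min.

There are 3! = 6 possible orderings.
Depot - N1 - N2 - N3: 20+9+23 = 52
Depot - N1 - N3 - N2: 20+14+23 = 57
Depot - N2 - N1 - N3: 29+9+14 = 52
Depot - N2 - N3 - N1: 29+23+14 = 66
Depot - N3 - N1 - N2: 6+14+9 = 29
Depot - N3 - N2 - N1: 6+23+9 = 38
The minimum is 29.
One shortest path: Depot → N3 → N1 → N2.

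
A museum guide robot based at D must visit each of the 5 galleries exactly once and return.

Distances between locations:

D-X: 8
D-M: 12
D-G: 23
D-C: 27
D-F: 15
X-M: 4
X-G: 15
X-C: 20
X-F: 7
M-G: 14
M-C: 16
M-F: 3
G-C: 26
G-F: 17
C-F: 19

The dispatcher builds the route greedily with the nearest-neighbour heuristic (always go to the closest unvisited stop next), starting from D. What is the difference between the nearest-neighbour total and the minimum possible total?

D: X=8, M=12, F=15, G=23, C=27 ⇒ X
X: M=4, F=7, G=15, C=20 ⇒ M
M: F=3, G=14, C=16 ⇒ F
F: G=17, C=19 ⇒ G
G: C=26 ⇒ C
NN route D → X → M → F → G → C → D costs 85.
Optimal: D → X → M → F → C → G → D costs 83 (by enumerating all 60 distinct tours).
Excess = 85 − 83 = 2.

Excess over optimum: 2.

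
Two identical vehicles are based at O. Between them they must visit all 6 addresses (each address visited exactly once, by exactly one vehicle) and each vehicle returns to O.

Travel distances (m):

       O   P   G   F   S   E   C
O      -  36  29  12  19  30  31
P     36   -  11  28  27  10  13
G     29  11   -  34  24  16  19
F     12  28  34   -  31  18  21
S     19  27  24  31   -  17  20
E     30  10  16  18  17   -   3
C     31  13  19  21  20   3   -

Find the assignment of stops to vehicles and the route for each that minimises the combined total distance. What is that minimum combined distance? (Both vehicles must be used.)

116 m — the smallest possible combined total.

There are 2^5 − 1 = 31 ways to divide the 6 stops into two non-empty groups. For each, the best each vehicle can do is its own shortest tour through its group:
  {P} + {G, F, S, E, C}: 72 + 95 = 167
  {G} + {P, F, S, E, C}: 58 + 92 = 150
  {P, G} + {F, S, E, C}: 76 + 72 = 148
  {F} + {P, G, S, E, C}: 24 + 92 = 116
  {P, F} + {G, S, E, C}: 76 + 87 = 163
  {G, F} + {P, S, E, C}: 75 + 88 = 163
  … (31 splits in total)
Best: vehicle 1 O → F → O = 24; vehicle 2 O → G → P → E → C → S → O = 92; combined 116.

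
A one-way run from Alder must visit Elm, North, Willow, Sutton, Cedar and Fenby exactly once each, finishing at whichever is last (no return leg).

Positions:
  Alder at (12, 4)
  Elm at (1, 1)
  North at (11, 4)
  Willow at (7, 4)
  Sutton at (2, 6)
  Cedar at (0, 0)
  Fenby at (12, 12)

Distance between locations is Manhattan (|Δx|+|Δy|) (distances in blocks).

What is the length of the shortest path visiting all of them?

There are 6! = 720 possible orderings.
Alder → Elm → North → Willow → Sutton → Cedar → Fenby: 14+13+4+7+8+24 = 70
Alder → Elm → North → Willow → Sutton → Fenby → Cedar: 14+13+4+7+16+24 = 78
Alder → Elm → North → Willow → Cedar → Sutton → Fenby: 14+13+4+11+8+16 = 66
Alder → Elm → North → Willow → Cedar → Fenby → Sutton: 14+13+4+11+24+16 = 82
Alder → Elm → North → Willow → Fenby → Sutton → Cedar: 14+13+4+13+16+8 = 68
Alder → Elm → North → Willow → Fenby → Cedar → Sutton: 14+13+4+13+24+8 = 76
Alder → Elm → North → Sutton → Willow → Cedar → Fenby: 14+13+11+7+11+24 = 80
Alder → Elm → North → Sutton → Willow → Fenby → Cedar: 14+13+11+7+13+24 = 82
… (712 more)
Alder → Fenby → North → Willow → Sutton → Elm → Cedar: 8+9+4+7+6+2 = 36  ← best
The minimum is 36.
One shortest path: Alder → Fenby → North → Willow → Sutton → Elm → Cedar.

Shortest open route: 36 blocks.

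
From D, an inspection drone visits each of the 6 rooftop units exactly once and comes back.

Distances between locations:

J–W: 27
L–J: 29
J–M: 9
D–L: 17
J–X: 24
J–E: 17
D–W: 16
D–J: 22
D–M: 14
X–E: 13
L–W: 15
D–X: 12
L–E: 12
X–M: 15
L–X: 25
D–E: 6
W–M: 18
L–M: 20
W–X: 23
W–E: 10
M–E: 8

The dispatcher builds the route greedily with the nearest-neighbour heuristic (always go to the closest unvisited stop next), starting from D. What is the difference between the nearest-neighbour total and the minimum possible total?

The nearest-neighbour route is 7 longer than optimal.

D: E=6, X=12, M=14, W=16, L=17, J=22 ⇒ E
E: M=8, W=10, L=12, X=13, J=17 ⇒ M
M: J=9, X=15, W=18, L=20 ⇒ J
J: X=24, W=27, L=29 ⇒ X
X: W=23, L=25 ⇒ W
W: L=15 ⇒ L
NN route D → E → M → J → X → W → L → D costs 102.
Optimal: D → L → W → E → J → M → X → D costs 95 (by enumerating all 360 distinct tours).
Excess = 102 − 95 = 7.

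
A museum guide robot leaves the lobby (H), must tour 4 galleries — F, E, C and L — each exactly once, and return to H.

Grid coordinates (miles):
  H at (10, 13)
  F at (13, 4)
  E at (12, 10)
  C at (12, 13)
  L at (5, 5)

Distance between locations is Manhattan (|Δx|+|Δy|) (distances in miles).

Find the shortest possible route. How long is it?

With 4 stops there are 4!/2 = 12 distinct round trips (a route and its reverse cost the same).
H → F → E → C → L → H: 12+7+3+15+13 = 50
H → F → E → L → C → H: 12+7+12+15+2 = 48
H → F → C → E → L → H: 12+10+3+12+13 = 50
H → F → C → L → E → H: 12+10+15+12+5 = 54
H → F → L → E → C → H: 12+9+12+3+2 = 38
H → F → L → C → E → H: 12+9+15+3+5 = 44
H → E → F → C → L → H: 5+7+10+15+13 = 50
H → E → F → L → C → H: 5+7+9+15+2 = 38
H → E → C → F → L → H: 5+3+10+9+13 = 40
H → E → L → F → C → H: 5+12+9+10+2 = 38
H → C → F → E → L → H: 2+10+7+12+13 = 44
H → C → E → F → L → H: 2+3+7+9+13 = 34
The minimum is 34.
One optimal route: H → C → E → F → L → H (or its reverse).

34 miles — the shortest possible round trip.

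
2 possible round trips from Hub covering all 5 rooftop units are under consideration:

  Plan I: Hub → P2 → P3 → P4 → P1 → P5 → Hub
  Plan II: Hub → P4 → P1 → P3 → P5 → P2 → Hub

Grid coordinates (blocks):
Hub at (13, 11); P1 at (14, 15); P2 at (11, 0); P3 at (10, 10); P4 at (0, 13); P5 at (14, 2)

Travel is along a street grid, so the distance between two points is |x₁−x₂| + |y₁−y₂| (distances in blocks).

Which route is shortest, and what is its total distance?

Plan I: 13 + 11 + 13 + 16 + 13 + 10 = 76
Plan II: 15 + 16 + 9 + 12 + 5 + 13 = 70

70 blocks — Plan II is the shortest.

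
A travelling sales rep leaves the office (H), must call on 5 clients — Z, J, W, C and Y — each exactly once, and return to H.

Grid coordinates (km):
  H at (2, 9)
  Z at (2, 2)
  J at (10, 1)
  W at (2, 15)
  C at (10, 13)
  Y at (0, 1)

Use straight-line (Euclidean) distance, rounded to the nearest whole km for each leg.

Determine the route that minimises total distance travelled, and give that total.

44 km — the shortest possible round trip.

With 5 stops there are 5!/2 = 60 distinct round trips (a route and its reverse cost the same).
H→Z→J→W→C→Y→H: 7+8+16+8+16+8 = 63
H→Z→J→W→Y→C→H: 7+8+16+14+16+9 = 70
H→Z→J→C→W→Y→H: 7+8+12+8+14+8 = 57
H→Z→J→C→Y→W→H: 7+8+12+16+14+6 = 63
H→Z→J→Y→W→C→H: 7+8+10+14+8+9 = 56
H→Z→J→Y→C→W→H: 7+8+10+16+8+6 = 55
H→Z→W→J→C→Y→H: 7+13+16+12+16+8 = 72
H→Z→W→J→Y→C→H: 7+13+16+10+16+9 = 71
H→Z→W→C→J→Y→H: 7+13+8+12+10+8 = 58
H→Z→W→C→Y→J→H: 7+13+8+16+10+11 = 65
H→Z→W→Y→J→C→H: 7+13+14+10+12+9 = 65
H→Z→W→Y→C→J→H: 7+13+14+16+12+11 = 73
H→Z→C→J→W→Y→H: 7+14+12+16+14+8 = 71
H→Z→C→J→Y→W→H: 7+14+12+10+14+6 = 63
… (46 more)
H→W→C→J→Z→Y→H: 6+8+12+8+2+8 = 44  ← best
The minimum is 44.
One optimal route: H → W → C → J → Z → Y → H (or its reverse).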